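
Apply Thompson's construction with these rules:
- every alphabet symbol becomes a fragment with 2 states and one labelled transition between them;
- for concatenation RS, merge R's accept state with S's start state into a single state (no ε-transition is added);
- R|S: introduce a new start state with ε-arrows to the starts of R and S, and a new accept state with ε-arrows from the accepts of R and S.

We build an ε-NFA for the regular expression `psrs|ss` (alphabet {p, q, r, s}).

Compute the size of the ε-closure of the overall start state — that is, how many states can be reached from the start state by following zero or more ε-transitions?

3

Let C(F) = |ε-closure(F.start)| within fragment F, and note whether F accepts ε. Symbol fragments have C = 1 and do not accept ε. Then:
  psrs → same as the first factor's closure: |ε-closure| = 1
  ss → same as the first factor's closure: |ε-closure| = 1
  psrs|ss → |ε-closure| = 1 + 1 + 1 = 3 (the new accept is not ε-reachable since no branch accepts ε)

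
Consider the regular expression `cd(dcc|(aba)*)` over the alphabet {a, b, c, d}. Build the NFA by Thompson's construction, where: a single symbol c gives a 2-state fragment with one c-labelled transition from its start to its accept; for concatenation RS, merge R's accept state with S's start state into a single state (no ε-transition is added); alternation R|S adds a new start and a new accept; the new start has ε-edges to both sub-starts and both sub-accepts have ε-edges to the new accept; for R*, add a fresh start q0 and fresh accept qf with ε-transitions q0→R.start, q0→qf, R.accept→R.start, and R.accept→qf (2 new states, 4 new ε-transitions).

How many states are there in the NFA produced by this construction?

Per subexpression:
Each of the 8 symbol leaves contributes a 2-state fragment.
  dcc = 4 states
  aba = 4 states
  (aba)* = 6 states
  dcc|(aba)* = 12 states
  cd(dcc|(aba)*) = 14 states

14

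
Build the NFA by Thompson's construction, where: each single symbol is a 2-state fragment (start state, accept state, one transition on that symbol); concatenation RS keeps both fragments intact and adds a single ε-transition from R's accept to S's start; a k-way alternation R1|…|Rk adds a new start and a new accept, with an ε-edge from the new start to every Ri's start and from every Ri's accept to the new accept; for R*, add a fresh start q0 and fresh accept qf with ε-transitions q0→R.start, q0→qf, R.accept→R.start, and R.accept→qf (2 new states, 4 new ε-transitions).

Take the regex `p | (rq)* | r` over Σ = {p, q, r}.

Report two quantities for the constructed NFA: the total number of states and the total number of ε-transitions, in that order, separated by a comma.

12, 11

Bottom-up over the parse tree:
Each of the 4 symbol leaves contributes 2 states and 0 ε-transitions.
  rq = 4 states, 1 ε-transition
  (rq)* = 6 states, 5 ε-transitions
  p | (rq)* | r = 12 states, 11 ε-transitions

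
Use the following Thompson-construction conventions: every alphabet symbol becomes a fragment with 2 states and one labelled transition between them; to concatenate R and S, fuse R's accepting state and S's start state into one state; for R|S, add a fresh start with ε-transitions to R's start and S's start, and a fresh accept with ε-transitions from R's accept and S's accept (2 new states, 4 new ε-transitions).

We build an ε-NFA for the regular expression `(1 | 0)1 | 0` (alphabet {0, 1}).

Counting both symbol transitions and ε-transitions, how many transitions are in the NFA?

Bottom-up over the parse tree:
Each of the 4 symbol leaves contributes 1 transition (1 symbol, 0 ε).
  1 | 0 = 6 transitions (2 symbol, 4 ε)
  (1 | 0)1 = 7 transitions (3 symbol, 4 ε)
  (1 | 0)1 | 0 = 12 transitions (4 symbol, 8 ε)

12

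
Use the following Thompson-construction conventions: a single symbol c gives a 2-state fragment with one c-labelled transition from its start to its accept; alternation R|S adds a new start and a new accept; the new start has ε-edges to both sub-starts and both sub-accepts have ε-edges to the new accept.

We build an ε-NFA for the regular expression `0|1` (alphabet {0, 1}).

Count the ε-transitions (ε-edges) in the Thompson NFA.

4

Per subexpression:
Each of the 2 symbol leaves contributes 0 ε-transitions.
  0|1 : 4 ε-transitions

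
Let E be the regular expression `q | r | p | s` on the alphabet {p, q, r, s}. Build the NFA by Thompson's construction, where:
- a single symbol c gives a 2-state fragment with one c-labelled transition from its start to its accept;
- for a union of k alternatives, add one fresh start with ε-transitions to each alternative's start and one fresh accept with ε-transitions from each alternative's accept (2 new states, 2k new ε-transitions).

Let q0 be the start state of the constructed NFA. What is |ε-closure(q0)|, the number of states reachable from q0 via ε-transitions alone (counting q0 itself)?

Work bottom-up. For each fragment F, track |ε-closure(F.start)| and whether F's accept lies in that closure (i.e. whether F accepts ε). A single-symbol fragment has closure size 1 and does not accept ε.
  q | r | p | s : C = 1 + 1 + 1 + 1 + 1 = 5 (the new accept is not ε-reachable since no branch accepts ε)

5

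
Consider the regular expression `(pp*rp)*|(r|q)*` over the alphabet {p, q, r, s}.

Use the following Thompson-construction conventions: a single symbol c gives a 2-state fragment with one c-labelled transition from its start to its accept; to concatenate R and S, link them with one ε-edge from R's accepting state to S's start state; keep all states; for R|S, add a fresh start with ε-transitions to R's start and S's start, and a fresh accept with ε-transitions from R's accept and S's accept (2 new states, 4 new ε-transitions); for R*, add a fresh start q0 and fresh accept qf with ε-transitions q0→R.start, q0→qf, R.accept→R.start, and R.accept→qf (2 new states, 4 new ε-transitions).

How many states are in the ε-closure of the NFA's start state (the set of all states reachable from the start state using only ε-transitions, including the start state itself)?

Work bottom-up. For each fragment F, track |ε-closure(F.start)| and whether F's accept lies in that closure (i.e. whether F accepts ε). A single-symbol fragment has closure size 1 and does not accept ε.
  p* — new start has ε-edges to the inner start and to the new accept, so C = 2 + 1 = 3
  pp*rp — same as the first factor's closure: C = 1
  (pp*rp)* — the star's fresh start ε-reaches both the body's start and the fresh accept: C = 2 + 1 = 3
  r|q — C = 1 + 1 + 1 = 3 (the new accept is not ε-reachable since no branch accepts ε)
  (r|q)* — C = 1 (new start) + 3 (body) + 1 (new accept) = 5
  (pp*rp)*|(r|q)* — new start ε-reaches every alternative's start; at least one alternative accepts ε, so the union's new accept is reached too: C = 1 + 3 + 5 + 1 = 10

10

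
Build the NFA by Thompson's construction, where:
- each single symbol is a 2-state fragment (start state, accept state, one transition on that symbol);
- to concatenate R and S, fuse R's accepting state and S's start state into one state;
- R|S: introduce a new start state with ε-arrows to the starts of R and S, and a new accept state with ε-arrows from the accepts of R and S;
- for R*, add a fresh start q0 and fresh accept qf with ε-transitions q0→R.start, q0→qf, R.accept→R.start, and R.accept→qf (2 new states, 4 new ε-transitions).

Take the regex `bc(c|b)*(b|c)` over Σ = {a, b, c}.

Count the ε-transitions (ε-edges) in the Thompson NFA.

12

Recursing over subexpressions:
Each of the 6 symbol leaves contributes 0 ε-transitions.
  c|b → 4 ε-transitions
  (c|b)* → 8 ε-transitions
  b|c → 4 ε-transitions
  bc(c|b)*(b|c) → 12 ε-transitions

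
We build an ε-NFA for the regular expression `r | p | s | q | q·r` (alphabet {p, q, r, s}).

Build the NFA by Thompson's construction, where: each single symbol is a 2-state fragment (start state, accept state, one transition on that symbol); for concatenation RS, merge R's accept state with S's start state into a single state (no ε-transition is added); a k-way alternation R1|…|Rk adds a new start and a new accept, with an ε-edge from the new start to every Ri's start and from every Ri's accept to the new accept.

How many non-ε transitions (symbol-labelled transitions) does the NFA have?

6

Recursing over subexpressions:
Each of the 6 symbol leaves contributes exactly 1 symbol transition.
  q·r = 2 symbol transitions
  r | p | s | q | q·r = 6 symbol transitions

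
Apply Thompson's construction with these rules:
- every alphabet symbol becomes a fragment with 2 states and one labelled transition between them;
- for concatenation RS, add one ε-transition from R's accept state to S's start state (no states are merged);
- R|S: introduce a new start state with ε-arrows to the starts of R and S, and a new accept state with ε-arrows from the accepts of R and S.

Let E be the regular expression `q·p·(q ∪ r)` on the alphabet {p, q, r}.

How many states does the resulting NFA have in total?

10

By structural recursion:
Each of the 4 symbol leaves contributes a 2-state fragment.
  q ∪ r = 6 states
  q·p·(q ∪ r) = 10 states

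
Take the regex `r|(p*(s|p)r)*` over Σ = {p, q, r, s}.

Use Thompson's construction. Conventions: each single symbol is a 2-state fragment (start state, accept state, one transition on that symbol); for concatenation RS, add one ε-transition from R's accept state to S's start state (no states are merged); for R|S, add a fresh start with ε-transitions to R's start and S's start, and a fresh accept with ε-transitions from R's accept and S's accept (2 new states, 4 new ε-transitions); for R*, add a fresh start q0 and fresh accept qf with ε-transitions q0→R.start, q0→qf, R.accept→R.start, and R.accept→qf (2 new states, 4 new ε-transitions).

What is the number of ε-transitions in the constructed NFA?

18

By structural recursion:
Each of the 5 symbol leaves contributes 0 ε-transitions.
  p* — 4 ε-transitions
  s|p — 4 ε-transitions
  p*(s|p)r — 10 ε-transitions
  (p*(s|p)r)* — 14 ε-transitions
  r|(p*(s|p)r)* — 18 ε-transitions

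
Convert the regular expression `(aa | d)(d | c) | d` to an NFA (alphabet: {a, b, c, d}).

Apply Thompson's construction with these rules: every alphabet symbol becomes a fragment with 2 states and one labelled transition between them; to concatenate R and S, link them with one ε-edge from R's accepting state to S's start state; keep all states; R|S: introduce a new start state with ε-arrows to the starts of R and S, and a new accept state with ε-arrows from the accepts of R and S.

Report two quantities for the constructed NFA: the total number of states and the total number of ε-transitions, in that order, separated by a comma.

18, 14

Per subexpression:
Each of the 6 symbol leaves contributes 2 states and 0 ε-transitions.
  aa : 4 states, 1 ε-transition
  aa | d : 8 states, 5 ε-transitions
  d | c : 6 states, 4 ε-transitions
  (aa | d)(d | c) : 14 states, 10 ε-transitions
  (aa | d)(d | c) | d : 18 states, 14 ε-transitions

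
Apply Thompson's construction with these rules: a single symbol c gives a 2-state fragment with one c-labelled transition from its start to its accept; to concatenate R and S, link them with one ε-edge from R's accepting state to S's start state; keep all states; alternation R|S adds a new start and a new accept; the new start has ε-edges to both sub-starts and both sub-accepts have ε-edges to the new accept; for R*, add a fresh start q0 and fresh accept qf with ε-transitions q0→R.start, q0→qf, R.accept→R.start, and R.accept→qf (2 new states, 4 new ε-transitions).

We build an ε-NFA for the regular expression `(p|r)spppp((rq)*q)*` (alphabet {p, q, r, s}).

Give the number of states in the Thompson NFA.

Bottom-up over the parse tree:
Each of the 10 symbol leaves contributes a 2-state fragment.
  p|r → 6 states
  rq → 4 states
  (rq)* → 6 states
  (rq)*q → 8 states
  ((rq)*q)* → 10 states
  (p|r)spppp((rq)*q)* → 26 states

26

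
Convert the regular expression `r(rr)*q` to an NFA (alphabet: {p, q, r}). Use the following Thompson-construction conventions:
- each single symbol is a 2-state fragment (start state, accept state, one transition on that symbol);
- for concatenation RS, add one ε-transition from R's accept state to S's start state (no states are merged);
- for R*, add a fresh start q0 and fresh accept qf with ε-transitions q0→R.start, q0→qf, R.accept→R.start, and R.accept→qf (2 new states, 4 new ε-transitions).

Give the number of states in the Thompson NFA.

10

Bottom-up over the parse tree:
Each of the 4 symbol leaves contributes a 2-state fragment.
  rr : 4 states
  (rr)* : 6 states
  r(rr)*q : 10 states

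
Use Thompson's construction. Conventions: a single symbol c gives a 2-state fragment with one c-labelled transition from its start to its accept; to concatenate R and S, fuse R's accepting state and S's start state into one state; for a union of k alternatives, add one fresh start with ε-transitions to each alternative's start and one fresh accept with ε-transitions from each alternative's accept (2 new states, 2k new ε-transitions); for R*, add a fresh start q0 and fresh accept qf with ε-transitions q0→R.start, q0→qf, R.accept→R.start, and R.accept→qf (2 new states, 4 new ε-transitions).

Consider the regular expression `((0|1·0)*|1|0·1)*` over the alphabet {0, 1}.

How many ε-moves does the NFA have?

18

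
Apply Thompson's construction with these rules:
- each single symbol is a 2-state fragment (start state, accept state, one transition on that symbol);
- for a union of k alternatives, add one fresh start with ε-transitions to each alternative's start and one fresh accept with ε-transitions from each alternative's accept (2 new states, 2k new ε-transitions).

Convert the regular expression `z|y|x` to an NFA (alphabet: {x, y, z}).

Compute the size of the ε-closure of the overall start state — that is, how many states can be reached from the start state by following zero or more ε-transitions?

4

Let C(F) = |ε-closure(F.start)| within fragment F, and note whether F accepts ε. Symbol fragments have C = 1 and do not accept ε. Then:
  z|y|x → new start ε-reaches every alternative's start; none of them accept ε, so the new accept is not reached: |closure| = 1 + 1 + 1 + 1 = 4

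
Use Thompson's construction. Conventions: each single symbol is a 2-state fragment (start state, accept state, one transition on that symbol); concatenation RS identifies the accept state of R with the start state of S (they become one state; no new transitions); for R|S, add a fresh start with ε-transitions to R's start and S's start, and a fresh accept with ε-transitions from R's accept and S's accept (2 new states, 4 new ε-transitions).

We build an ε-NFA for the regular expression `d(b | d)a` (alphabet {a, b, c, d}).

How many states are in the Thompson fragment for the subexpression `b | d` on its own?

6

Fragment for `b | d`:
Each of the 2 symbol leaves contributes a 2-state fragment.
  b | d : 6 states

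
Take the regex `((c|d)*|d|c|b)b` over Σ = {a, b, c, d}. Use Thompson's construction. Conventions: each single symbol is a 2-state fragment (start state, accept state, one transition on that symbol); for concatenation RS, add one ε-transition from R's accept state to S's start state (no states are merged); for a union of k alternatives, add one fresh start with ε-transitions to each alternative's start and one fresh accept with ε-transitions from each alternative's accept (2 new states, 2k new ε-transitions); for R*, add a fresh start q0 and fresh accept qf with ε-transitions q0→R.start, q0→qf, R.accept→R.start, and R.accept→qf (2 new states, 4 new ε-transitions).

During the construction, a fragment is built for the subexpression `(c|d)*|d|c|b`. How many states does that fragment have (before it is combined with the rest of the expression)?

Fragment for `(c|d)*|d|c|b`:
Each of the 5 symbol leaves contributes a 2-state fragment.
  c|d = 6 states
  (c|d)* = 8 states
  (c|d)*|d|c|b = 16 states

16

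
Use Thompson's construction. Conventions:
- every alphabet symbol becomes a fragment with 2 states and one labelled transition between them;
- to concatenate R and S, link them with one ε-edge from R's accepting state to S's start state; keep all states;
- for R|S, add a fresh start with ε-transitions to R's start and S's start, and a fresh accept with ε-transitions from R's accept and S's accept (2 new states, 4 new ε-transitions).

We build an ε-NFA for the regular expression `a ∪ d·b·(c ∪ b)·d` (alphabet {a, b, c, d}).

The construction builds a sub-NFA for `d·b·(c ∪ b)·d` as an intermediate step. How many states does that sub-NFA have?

Fragment for `d·b·(c ∪ b)·d`:
Each of the 5 symbol leaves contributes a 2-state fragment.
  c ∪ b — 6 states
  d·b·(c ∪ b)·d — 12 states

12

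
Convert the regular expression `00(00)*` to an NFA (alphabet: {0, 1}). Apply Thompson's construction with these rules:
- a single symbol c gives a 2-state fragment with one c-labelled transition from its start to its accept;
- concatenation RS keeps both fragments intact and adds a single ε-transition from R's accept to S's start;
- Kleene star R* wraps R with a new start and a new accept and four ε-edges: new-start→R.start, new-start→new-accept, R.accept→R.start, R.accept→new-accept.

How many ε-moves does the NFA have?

7

Bottom-up over the parse tree:
Each of the 4 symbol leaves contributes 0 ε-transitions.
  00 = 1 ε-transition
  (00)* = 5 ε-transitions
  00(00)* = 7 ε-transitions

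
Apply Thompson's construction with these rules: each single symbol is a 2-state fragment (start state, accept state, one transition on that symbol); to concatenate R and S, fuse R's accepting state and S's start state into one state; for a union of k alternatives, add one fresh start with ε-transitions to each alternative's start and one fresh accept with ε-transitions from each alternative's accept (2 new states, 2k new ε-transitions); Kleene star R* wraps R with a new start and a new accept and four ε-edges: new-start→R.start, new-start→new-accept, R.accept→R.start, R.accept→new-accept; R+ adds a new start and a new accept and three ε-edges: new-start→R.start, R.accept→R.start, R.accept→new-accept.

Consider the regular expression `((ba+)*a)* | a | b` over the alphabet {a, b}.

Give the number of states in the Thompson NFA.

16

Recursing over subexpressions:
Each of the 5 symbol leaves contributes a 2-state fragment.
  a+ → 4 states
  ba+ → 5 states
  (ba+)* → 7 states
  (ba+)*a → 8 states
  ((ba+)*a)* → 10 states
  ((ba+)*a)* | a | b → 16 states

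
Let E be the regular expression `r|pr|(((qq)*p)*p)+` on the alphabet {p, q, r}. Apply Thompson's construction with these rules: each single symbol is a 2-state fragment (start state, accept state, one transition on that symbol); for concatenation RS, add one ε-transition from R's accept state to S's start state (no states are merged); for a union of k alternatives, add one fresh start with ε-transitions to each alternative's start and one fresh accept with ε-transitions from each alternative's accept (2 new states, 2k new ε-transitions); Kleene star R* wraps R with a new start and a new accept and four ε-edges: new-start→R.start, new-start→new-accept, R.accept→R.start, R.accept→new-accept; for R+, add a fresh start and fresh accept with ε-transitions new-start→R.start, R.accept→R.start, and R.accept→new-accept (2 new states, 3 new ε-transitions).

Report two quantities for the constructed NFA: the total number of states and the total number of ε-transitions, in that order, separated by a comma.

Building bottom-up:
Each of the 7 symbol leaves contributes 2 states and 0 ε-transitions.
  pr = 4 states, 1 ε-transition
  qq = 4 states, 1 ε-transition
  (qq)* = 6 states, 5 ε-transitions
  (qq)*p = 8 states, 6 ε-transitions
  ((qq)*p)* = 10 states, 10 ε-transitions
  ((qq)*p)*p = 12 states, 11 ε-transitions
  (((qq)*p)*p)+ = 14 states, 14 ε-transitions
  r|pr|(((qq)*p)*p)+ = 22 states, 21 ε-transitions

22, 21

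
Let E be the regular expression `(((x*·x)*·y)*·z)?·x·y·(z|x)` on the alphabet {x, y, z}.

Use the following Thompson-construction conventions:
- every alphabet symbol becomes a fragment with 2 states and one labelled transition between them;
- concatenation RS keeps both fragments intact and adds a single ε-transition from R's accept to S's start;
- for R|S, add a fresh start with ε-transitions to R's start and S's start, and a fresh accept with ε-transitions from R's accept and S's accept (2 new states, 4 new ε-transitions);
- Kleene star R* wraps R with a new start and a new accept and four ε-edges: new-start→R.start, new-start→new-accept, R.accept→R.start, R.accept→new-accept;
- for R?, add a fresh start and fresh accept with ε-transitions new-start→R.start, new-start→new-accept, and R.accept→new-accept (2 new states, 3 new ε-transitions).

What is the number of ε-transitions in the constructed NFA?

25

Building bottom-up:
Each of the 8 symbol leaves contributes 0 ε-transitions.
  x* → 4 ε-transitions
  x*·x → 5 ε-transitions
  (x*·x)* → 9 ε-transitions
  (x*·x)*·y → 10 ε-transitions
  ((x*·x)*·y)* → 14 ε-transitions
  ((x*·x)*·y)*·z → 15 ε-transitions
  (((x*·x)*·y)*·z)? → 18 ε-transitions
  z|x → 4 ε-transitions
  (((x*·x)*·y)*·z)?·x·y·(z|x) → 25 ε-transitions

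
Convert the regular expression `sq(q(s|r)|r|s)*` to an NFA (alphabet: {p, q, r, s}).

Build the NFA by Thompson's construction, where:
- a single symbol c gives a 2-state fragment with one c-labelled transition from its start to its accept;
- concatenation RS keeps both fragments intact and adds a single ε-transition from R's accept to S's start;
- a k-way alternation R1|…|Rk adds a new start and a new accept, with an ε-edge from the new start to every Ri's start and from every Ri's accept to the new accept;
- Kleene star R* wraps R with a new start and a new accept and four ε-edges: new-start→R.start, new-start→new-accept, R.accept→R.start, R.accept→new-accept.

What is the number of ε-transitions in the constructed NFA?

17

Recursing over subexpressions:
Each of the 7 symbol leaves contributes 0 ε-transitions.
  s|r = 4 ε-transitions
  q(s|r) = 5 ε-transitions
  q(s|r)|r|s = 11 ε-transitions
  (q(s|r)|r|s)* = 15 ε-transitions
  sq(q(s|r)|r|s)* = 17 ε-transitions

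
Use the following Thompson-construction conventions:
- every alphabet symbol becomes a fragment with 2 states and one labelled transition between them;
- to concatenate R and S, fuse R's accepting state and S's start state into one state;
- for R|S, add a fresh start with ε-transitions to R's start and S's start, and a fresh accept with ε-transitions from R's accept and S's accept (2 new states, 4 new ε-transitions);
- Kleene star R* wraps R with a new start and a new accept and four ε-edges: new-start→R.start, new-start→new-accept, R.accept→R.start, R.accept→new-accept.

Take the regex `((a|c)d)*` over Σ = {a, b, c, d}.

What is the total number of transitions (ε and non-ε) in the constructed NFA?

Building bottom-up:
Each of the 3 symbol leaves contributes 1 transition (1 symbol, 0 ε).
  a|c — 6 transitions (2 symbol, 4 ε)
  (a|c)d — 7 transitions (3 symbol, 4 ε)
  ((a|c)d)* — 11 transitions (3 symbol, 8 ε)

11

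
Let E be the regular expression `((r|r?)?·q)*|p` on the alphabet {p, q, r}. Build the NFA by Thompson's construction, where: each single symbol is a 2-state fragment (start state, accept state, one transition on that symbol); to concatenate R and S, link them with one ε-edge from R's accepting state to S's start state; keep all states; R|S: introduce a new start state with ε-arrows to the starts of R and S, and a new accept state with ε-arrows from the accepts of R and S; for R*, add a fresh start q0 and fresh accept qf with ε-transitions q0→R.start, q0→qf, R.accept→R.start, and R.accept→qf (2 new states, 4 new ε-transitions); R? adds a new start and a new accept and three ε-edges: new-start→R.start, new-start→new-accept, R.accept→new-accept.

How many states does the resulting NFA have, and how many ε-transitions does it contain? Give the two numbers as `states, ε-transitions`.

18, 19

Building bottom-up:
Each of the 4 symbol leaves contributes 2 states and 0 ε-transitions.
  r? : 4 states, 3 ε-transitions
  r|r? : 8 states, 7 ε-transitions
  (r|r?)? : 10 states, 10 ε-transitions
  (r|r?)?·q : 12 states, 11 ε-transitions
  ((r|r?)?·q)* : 14 states, 15 ε-transitions
  ((r|r?)?·q)*|p : 18 states, 19 ε-transitions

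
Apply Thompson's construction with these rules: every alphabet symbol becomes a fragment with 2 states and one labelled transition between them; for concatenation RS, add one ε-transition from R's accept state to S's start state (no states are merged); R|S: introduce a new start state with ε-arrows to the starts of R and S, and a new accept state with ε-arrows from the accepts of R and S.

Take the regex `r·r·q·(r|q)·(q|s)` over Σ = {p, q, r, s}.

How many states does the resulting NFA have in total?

Recursing over subexpressions:
Each of the 7 symbol leaves contributes a 2-state fragment.
  r|q = 6 states
  q|s = 6 states
  r·r·q·(r|q)·(q|s) = 18 states

18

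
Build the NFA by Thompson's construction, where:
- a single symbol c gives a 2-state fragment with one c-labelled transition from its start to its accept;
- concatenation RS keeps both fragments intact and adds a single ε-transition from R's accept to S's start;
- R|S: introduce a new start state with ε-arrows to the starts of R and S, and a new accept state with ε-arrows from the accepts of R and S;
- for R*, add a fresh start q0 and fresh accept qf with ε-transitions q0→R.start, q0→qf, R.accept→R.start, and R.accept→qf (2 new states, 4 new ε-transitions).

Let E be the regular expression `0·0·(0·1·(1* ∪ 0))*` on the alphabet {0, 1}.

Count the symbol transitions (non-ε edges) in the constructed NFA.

Recursing over subexpressions:
Each of the 6 symbol leaves contributes exactly 1 symbol transition.
  1* : 1 symbol transition
  1* ∪ 0 : 2 symbol transitions
  0·1·(1* ∪ 0) : 4 symbol transitions
  (0·1·(1* ∪ 0))* : 4 symbol transitions
  0·0·(0·1·(1* ∪ 0))* : 6 symbol transitions

6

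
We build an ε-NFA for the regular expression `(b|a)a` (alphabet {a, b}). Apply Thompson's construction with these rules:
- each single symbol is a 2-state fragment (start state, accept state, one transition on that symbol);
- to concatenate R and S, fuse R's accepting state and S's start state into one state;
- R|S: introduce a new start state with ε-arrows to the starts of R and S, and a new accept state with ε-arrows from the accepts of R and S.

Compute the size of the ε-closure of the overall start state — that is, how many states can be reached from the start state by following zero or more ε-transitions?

Let C(F) = |ε-closure(F.start)| within fragment F, and note whether F accepts ε. Symbol fragments have C = 1 and do not accept ε. Then:
  b|a → new start ε-reaches every alternative's start; none of them accept ε, so the new accept is not reached: |ε-closure| = 1 + 1 + 1 = 3
  (b|a)a → |ε-closure| equals the left operand's closure size = 3 (its accept is not ε-reachable, so the closure stops there)

3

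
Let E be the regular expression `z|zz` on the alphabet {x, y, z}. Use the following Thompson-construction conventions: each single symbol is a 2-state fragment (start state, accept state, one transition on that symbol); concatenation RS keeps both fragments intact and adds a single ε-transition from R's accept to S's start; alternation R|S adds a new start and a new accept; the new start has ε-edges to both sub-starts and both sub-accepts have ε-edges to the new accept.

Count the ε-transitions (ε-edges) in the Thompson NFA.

5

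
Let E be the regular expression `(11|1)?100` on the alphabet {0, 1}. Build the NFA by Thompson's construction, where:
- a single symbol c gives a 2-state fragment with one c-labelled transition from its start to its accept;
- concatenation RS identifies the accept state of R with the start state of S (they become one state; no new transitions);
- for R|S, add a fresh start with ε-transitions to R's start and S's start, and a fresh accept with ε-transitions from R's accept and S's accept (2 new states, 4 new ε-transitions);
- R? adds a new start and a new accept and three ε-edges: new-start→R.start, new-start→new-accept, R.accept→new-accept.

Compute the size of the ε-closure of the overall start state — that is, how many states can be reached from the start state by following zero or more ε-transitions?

5

Compute the ε-closure size of each fragment's start state recursively; a symbol fragment's start has no outgoing ε-edge, so its closure is just itself (size 1).
  11 : |closure| equals the left operand's closure size = 1 (its accept is not ε-reachable, so the closure stops there)
  11|1 : new start ε-reaches every alternative's start; none of them accept ε, so the new accept is not reached: |closure| = 1 + 1 + 1 = 3
  (11|1)? : new start has ε-edges to the inner start and to the new accept, so |closure| = 2 + 3 = 5
  (11|1)?100 : |closure| = 5 + (1−1) = 5 (closure spills across the concat boundary because the left factor accepts ε)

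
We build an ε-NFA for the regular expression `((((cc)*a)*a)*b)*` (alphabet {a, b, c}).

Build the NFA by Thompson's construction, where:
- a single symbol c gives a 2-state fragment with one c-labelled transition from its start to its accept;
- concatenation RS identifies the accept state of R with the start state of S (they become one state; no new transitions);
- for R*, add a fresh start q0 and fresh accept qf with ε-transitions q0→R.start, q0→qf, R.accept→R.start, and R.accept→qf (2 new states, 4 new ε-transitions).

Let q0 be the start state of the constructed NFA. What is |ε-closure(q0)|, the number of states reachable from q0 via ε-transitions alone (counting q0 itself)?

Compute the ε-closure size of each fragment's start state recursively; a symbol fragment's start has no outgoing ε-edge, so its closure is just itself (size 1).
  cc → same as the first factor's closure: C = 1
  (cc)* → the star's fresh start ε-reaches both the body's start and the fresh accept: C = 2 + 1 = 3
  (cc)*a → C = 3 + (1−1) = 3 (closure spills across the concat boundary because the left factor accepts ε)
  ((cc)*a)* → the star's fresh start ε-reaches both the body's start and the fresh accept: C = 2 + 3 = 5
  ((cc)*a)*a → the left operand accepts ε, so the closure extends into the next operand (the shared merged state is already counted); C = 5 + (1−1) = 5
  (((cc)*a)*a)* → new start has ε-edges to the inner start and to the new accept, so C = 2 + 5 = 7
  (((cc)*a)*a)*b → the left operand accepts ε, so the closure extends into the next operand (the shared merged state is already counted); C = 7 + (1−1) = 7
  ((((cc)*a)*a)*b)* → new start has ε-edges to the inner start and to the new accept, so C = 2 + 7 = 9

9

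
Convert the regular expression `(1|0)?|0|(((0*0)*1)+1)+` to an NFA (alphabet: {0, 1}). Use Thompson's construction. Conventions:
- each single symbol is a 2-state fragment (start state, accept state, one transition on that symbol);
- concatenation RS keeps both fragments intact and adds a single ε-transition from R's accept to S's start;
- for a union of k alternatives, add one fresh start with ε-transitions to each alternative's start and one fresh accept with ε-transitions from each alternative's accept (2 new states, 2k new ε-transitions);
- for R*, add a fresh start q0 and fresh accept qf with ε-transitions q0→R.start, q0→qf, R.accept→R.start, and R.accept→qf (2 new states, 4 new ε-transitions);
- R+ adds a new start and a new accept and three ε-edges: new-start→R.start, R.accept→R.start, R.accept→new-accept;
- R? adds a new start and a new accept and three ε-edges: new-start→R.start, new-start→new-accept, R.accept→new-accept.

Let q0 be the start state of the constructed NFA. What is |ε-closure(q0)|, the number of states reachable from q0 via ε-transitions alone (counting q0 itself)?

17

Compute the ε-closure size of each fragment's start state recursively; a symbol fragment's start has no outgoing ε-edge, so its closure is just itself (size 1).
  1|0 → new start ε-reaches every alternative's start; none of them accept ε, so the new accept is not reached: |ε-closure| = 1 + 1 + 1 = 3
  (1|0)? → |ε-closure| = 1 (new start) + 3 (body) + 1 (new accept, via ε) = 5
  0* → new start has ε-edges to the inner start and to the new accept, so |ε-closure| = 2 + 1 = 3
  0*0 → the left operand accepts ε, so the closure extends into the next operand (via the concat ε-link); |ε-closure| = 3 + 1 = 4
  (0*0)* → |ε-closure| = 1 (new start) + 4 (body) + 1 (new accept) = 6
  (0*0)*1 → |ε-closure| = 6 + 1 = 7 (closure spills across the concat boundary because the left factor accepts ε)
  ((0*0)*1)+ → new start ε-reaches only the body's start; the new accept needs a symbol first: |ε-closure| = 1 + 7 = 8
  ((0*0)*1)+1 → same as the first factor's closure: |ε-closure| = 8
  (((0*0)*1)+1)+ → new start ε-reaches only the body's start; the new accept needs a symbol first: |ε-closure| = 1 + 8 = 9
  (1|0)?|0|(((0*0)*1)+1)+ → |ε-closure| = 1 (new start) + (5 + 1 + 9) + 1 (new accept, since some branch ε-reaches its own accept) = 17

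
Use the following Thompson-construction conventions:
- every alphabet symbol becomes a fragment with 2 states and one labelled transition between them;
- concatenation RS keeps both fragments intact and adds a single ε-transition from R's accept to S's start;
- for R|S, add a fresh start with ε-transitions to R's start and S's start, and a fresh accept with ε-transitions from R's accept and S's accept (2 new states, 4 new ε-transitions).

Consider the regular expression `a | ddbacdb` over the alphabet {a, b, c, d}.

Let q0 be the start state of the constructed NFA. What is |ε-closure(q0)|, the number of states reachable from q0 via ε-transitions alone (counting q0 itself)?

3

Compute the ε-closure size of each fragment's start state recursively; a symbol fragment's start has no outgoing ε-edge, so its closure is just itself (size 1).
  ddbacdb → |ε-closure| equals the left operand's closure size = 1 (its accept is not ε-reachable, so the closure stops there)
  a | ddbacdb → |ε-closure| = 1 + 1 + 1 = 3 (the new accept is not ε-reachable since no branch accepts ε)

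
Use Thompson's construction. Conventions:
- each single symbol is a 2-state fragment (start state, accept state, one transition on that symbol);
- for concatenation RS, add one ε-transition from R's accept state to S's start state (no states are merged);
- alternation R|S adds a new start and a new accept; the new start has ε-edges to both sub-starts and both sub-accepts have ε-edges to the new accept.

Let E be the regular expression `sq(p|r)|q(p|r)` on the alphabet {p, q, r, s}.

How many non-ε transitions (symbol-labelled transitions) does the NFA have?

Building bottom-up:
Each of the 7 symbol leaves contributes exactly 1 symbol transition.
  p|r → 2 symbol transitions
  sq(p|r) → 4 symbol transitions
  p|r → 2 symbol transitions
  q(p|r) → 3 symbol transitions
  sq(p|r)|q(p|r) → 7 symbol transitions

7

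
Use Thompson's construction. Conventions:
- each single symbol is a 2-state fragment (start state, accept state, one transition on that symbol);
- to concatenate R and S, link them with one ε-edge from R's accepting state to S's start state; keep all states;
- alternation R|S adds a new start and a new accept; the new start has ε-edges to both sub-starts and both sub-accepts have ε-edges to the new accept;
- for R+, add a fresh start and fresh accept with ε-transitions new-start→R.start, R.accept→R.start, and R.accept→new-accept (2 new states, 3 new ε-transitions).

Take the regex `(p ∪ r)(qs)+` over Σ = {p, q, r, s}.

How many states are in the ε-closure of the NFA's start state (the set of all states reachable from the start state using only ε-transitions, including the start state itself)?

3

Compute the ε-closure size of each fragment's start state recursively; a symbol fragment's start has no outgoing ε-edge, so its closure is just itself (size 1).
  p ∪ r : new start ε-reaches every alternative's start; none of them accept ε, so the new accept is not reached: |closure| = 1 + 1 + 1 = 3
  qs : same as the first factor's closure: |closure| = 1
  (qs)+ : new start ε-reaches only the body's start; the new accept needs a symbol first: |closure| = 1 + 1 = 2
  (p ∪ r)(qs)+ : same as the first factor's closure: |closure| = 3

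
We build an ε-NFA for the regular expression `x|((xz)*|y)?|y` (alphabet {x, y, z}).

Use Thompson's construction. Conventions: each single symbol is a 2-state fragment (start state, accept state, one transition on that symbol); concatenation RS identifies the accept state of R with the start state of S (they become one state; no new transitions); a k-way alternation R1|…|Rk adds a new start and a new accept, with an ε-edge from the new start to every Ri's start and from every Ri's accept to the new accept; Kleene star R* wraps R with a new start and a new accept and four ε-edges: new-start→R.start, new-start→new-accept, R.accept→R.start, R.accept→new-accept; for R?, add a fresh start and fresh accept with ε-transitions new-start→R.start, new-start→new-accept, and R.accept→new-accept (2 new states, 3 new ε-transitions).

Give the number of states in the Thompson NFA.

17

Per subexpression:
Each of the 5 symbol leaves contributes a 2-state fragment.
  xz : 3 states
  (xz)* : 5 states
  (xz)*|y : 9 states
  ((xz)*|y)? : 11 states
  x|((xz)*|y)?|y : 17 states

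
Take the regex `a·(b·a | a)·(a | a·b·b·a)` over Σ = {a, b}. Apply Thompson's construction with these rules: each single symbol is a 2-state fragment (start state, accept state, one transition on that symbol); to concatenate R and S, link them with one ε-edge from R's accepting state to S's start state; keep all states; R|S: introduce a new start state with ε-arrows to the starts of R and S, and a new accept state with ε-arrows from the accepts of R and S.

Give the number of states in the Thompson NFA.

22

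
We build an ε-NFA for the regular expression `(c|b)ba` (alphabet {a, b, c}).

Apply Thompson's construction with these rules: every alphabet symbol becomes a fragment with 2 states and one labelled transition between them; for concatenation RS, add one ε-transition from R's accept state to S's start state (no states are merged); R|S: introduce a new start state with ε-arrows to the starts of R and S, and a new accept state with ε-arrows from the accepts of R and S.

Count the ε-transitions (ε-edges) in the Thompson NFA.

Bottom-up over the parse tree:
Each of the 4 symbol leaves contributes 0 ε-transitions.
  c|b : 4 ε-transitions
  (c|b)ba : 6 ε-transitions

6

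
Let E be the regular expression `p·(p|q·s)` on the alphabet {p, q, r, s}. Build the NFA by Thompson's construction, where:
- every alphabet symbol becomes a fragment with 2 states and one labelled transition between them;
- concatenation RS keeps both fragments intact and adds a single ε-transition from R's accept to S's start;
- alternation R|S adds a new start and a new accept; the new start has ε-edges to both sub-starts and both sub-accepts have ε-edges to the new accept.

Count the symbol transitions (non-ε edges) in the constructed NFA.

4

Bottom-up over the parse tree:
Each of the 4 symbol leaves contributes exactly 1 symbol transition.
  q·s → 2 symbol transitions
  p|q·s → 3 symbol transitions
  p·(p|q·s) → 4 symbol transitions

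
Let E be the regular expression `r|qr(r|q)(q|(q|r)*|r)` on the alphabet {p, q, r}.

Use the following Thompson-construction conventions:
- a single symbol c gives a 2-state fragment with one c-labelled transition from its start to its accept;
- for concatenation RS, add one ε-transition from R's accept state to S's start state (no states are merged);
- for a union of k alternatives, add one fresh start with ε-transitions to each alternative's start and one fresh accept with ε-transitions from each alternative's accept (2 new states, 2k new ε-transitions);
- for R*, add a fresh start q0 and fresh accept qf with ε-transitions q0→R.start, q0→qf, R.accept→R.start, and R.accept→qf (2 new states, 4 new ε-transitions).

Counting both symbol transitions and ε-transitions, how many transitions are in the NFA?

34

Building bottom-up:
Each of the 9 symbol leaves contributes 1 transition (1 symbol, 0 ε).
  r|q — 6 transitions (2 symbol, 4 ε)
  q|r — 6 transitions (2 symbol, 4 ε)
  (q|r)* — 10 transitions (2 symbol, 8 ε)
  q|(q|r)*|r — 18 transitions (4 symbol, 14 ε)
  qr(r|q)(q|(q|r)*|r) — 29 transitions (8 symbol, 21 ε)
  r|qr(r|q)(q|(q|r)*|r) — 34 transitions (9 symbol, 25 ε)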